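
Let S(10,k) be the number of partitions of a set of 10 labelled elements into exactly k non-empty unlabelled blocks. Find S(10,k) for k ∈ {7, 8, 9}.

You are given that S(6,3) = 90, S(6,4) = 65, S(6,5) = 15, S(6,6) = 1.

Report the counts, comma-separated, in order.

5880, 750, 45

i=7: T(7,4)=90+4·65=350 | T(7,5)=65+5·15=140 | T(7,6)=15+6·1=21 | T(7,7)=1+7·0=1
i=8: T(8,5)=350+5·140=1050 | T(8,6)=140+6·21=266 | T(8,7)=21+7·1=28 | T(8,8)=1+8·0=1
i=9: T(9,6)=1050+6·266=2646 | T(9,7)=266+7·28=462 | T(9,8)=28+8·1=36 | T(9,9)=1+9·0=1
i=10: T(10,7)=2646+7·462=5880 | T(10,8)=462+8·36=750 | T(10,9)=36+9·1=45
Read S(10,7) = 5880, S(10,8) = 750, S(10,9) = 45.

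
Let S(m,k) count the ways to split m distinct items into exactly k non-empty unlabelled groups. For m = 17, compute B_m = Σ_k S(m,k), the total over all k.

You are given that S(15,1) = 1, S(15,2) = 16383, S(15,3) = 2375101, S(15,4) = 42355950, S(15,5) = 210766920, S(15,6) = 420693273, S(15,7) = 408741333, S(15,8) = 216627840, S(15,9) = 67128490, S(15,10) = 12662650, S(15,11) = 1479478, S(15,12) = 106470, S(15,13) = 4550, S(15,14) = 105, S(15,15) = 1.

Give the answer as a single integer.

r16: T_16,1=1×1+0=1; T_16,2=2×16383+1=32767; T_16,3=3×2375101+16383=7141686; T_16,4=4×42355950+2375101=171798901; T_16,5=5×210766920+42355950=1096190550; T_16,6=6×420693273+210766920=2734926558; T_16,7=7×408741333+420693273=3281882604; T_16,8=8×216627840+408741333=2141764053; T_16,9=9×67128490+216627840=820784250; T_16,10=10×12662650+67128490=193754990; T_16,11=11×1479478+12662650=28936908; T_16,12=12×106470+1479478=2757118; T_16,13=13×4550+106470=165620; T_16,14=14×105+4550=6020; T_16,15=15×1+105=120; T_16,16=16×0+1=1
r17: T_17,1=1×1+0=1; T_17,2=2×32767+1=65535; T_17,3=3×7141686+32767=21457825; T_17,4=4×171798901+7141686=694337290; T_17,5=5×1096190550+171798901=5652751651; T_17,6=6×2734926558+1096190550=17505749898; T_17,7=7×3281882604+2734926558=25708104786; T_17,8=8×2141764053+3281882604=20415995028; T_17,9=9×820784250+2141764053=9528822303; T_17,10=10×193754990+820784250=2758334150; T_17,11=11×28936908+193754990=512060978; T_17,12=12×2757118+28936908=62022324; T_17,13=13×165620+2757118=4910178; T_17,14=14×6020+165620=249900; T_17,15=15×120+6020=7820; T_17,16=16×1+120=136; T_17,17=17×0+1=1
B_17 = ΣS(17,k) = 1+65535+21457825+694337290+5652751651+17505749898+25708104786+20415995028+9528822303+2758334150+512060978+62022324+4910178+249900+7820+136+1 = 82864869804

82864869804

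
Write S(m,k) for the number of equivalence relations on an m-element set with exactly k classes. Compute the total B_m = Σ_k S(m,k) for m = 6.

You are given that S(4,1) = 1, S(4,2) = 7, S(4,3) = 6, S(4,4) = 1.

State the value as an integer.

203

[5] T[5,1]:1*1+0=1 · T[5,2]:2*7+1=15 · T[5,3]:3*6+7=25 · T[5,4]:4*1+6=10 · T[5,5]:5*0+1=1
[6] T[6,1]:1*1+0=1 · T[6,2]:2*15+1=31 · T[6,3]:3*25+15=90 · T[6,4]:4*10+25=65 · T[6,5]:5*1+10=15 · T[6,6]:6*0+1=1
B_6 = ΣS(6,k) = 1+31+90+65+15+1 = 203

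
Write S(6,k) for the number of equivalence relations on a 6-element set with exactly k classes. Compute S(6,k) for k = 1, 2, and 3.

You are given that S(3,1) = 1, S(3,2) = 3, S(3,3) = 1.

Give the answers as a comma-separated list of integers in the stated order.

1, 31, 90

@4  (4,1):1·1+0→1, (4,2):3·2+1→7, (4,3):1·3+3→6
@5  (5,1):1·1+0→1, (5,2):7·2+1→15, (5,3):6·3+7→25
@6  (6,1):1·1+0→1, (6,2):15·2+1→31, (6,3):25·3+15→90
Read S(6,1) = 1, S(6,2) = 31, S(6,3) = 90.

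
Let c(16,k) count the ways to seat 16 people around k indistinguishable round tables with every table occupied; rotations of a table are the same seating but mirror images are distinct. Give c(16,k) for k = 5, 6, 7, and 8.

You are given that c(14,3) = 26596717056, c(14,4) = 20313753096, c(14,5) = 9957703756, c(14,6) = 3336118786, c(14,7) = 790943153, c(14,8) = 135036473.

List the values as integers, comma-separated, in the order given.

2706813345600, 1009672107080, 272803210680, 54631129553

[15] T[15,4]:14*20313753096+26596717056=310989260400 · T[15,5]:14*9957703756+20313753096=159721605680 · T[15,6]:14*3336118786+9957703756=56663366760 · T[15,7]:14*790943153+3336118786=14409322928 · T[15,8]:14*135036473+790943153=2681453775
[16] T[16,5]:15*159721605680+310989260400=2706813345600 · T[16,6]:15*56663366760+159721605680=1009672107080 · T[16,7]:15*14409322928+56663366760=272803210680 · T[16,8]:15*2681453775+14409322928=54631129553
Read c(16,5) = 2706813345600, c(16,6) = 1009672107080, c(16,7) = 272803210680, c(16,8) = 54631129553.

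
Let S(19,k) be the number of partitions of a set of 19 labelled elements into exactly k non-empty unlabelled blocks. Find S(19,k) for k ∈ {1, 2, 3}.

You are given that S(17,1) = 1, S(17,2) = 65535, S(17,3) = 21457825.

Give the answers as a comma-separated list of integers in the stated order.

1, 262143, 193448101

@18  (18,1):1·1+0→1, (18,2):65535·2+1→131071, (18,3):21457825·3+65535→64439010
@19  (19,1):1·1+0→1, (19,2):131071·2+1→262143, (19,3):64439010·3+131071→193448101
Read S(19,1) = 1, S(19,2) = 262143, S(19,3) = 193448101.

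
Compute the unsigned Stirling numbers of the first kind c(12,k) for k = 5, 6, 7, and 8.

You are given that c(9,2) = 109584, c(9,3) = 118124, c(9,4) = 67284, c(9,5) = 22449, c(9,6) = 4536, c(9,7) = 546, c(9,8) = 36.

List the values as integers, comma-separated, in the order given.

i=10: T(10,3)=109584+9·118124=1172700 | T(10,4)=118124+9·67284=723680 | T(10,5)=67284+9·22449=269325 | T(10,6)=22449+9·4536=63273 | T(10,7)=4536+9·546=9450 | T(10,8)=546+9·36=870
i=11: T(11,4)=1172700+10·723680=8409500 | T(11,5)=723680+10·269325=3416930 | T(11,6)=269325+10·63273=902055 | T(11,7)=63273+10·9450=157773 | T(11,8)=9450+10·870=18150
i=12: T(12,5)=8409500+11·3416930=45995730 | T(12,6)=3416930+11·902055=13339535 | T(12,7)=902055+11·157773=2637558 | T(12,8)=157773+11·18150=357423
Read c(12,5) = 45995730, c(12,6) = 13339535, c(12,7) = 2637558, c(12,8) = 357423.

45995730, 13339535, 2637558, 357423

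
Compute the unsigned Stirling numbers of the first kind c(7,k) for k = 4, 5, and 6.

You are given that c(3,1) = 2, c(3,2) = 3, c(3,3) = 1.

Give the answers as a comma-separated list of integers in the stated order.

i=4: T(4,1)=0+3·2=6 | T(4,2)=2+3·3=11 | T(4,3)=3+3·1=6 | T(4,4)=1+3·0=1
i=5: T(5,2)=6+4·11=50 | T(5,3)=11+4·6=35 | T(5,4)=6+4·1=10 | T(5,5)=1+4·0=1
i=6: T(6,3)=50+5·35=225 | T(6,4)=35+5·10=85 | T(6,5)=10+5·1=15 | T(6,6)=1+5·0=1
i=7: T(7,4)=225+6·85=735 | T(7,5)=85+6·15=175 | T(7,6)=15+6·1=21
Read c(7,4) = 735, c(7,5) = 175, c(7,6) = 21.

735, 175, 21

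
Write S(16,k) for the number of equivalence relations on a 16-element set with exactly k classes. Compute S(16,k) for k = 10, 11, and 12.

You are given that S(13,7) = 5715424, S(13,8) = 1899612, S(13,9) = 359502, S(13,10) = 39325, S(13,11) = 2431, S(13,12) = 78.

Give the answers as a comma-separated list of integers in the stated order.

r14: T_14,8=8×1899612+5715424=20912320; T_14,9=9×359502+1899612=5135130; T_14,10=10×39325+359502=752752; T_14,11=11×2431+39325=66066; T_14,12=12×78+2431=3367
r15: T_15,9=9×5135130+20912320=67128490; T_15,10=10×752752+5135130=12662650; T_15,11=11×66066+752752=1479478; T_15,12=12×3367+66066=106470
r16: T_16,10=10×12662650+67128490=193754990; T_16,11=11×1479478+12662650=28936908; T_16,12=12×106470+1479478=2757118
Read S(16,10) = 193754990, S(16,11) = 28936908, S(16,12) = 2757118.

193754990, 28936908, 2757118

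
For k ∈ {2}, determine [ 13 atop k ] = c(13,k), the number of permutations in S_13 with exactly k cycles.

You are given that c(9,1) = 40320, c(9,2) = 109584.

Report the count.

1486442880

@10  (10,1):40320·9+0→362880, (10,2):109584·9+40320→1026576
@11  (11,1):362880·10+0→3628800, (11,2):1026576·10+362880→10628640
@12  (12,1):3628800·11+0→39916800, (12,2):10628640·11+3628800→120543840
@13  (13,2):120543840·12+39916800→1486442880
Read c(13,2) = 1486442880.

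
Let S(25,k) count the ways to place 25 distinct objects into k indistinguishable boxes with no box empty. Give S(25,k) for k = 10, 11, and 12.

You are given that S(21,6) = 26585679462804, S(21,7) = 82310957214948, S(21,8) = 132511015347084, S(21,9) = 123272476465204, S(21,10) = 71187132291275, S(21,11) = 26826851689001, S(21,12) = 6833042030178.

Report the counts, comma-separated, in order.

@22  (22,7):82310957214948·7+26585679462804→602762379967440, (22,8):132511015347084·8+82310957214948→1142399079991620, (22,9):123272476465204·9+132511015347084→1241963303533920, (22,10):71187132291275·10+123272476465204→835143799377954, (22,11):26826851689001·11+71187132291275→366282500870286, (22,12):6833042030178·12+26826851689001→108823356051137
@23  (23,8):1142399079991620·8+602762379967440→9741955019900400, (23,9):1241963303533920·9+1142399079991620→12320068811796900, (23,10):835143799377954·10+1241963303533920→9593401297313460, (23,11):366282500870286·11+835143799377954→4864251308951100, (23,12):108823356051137·12+366282500870286→1672162773483930
@24  (24,9):12320068811796900·9+9741955019900400→120622574326072500, (24,10):9593401297313460·10+12320068811796900→108254081784931500, (24,11):4864251308951100·11+9593401297313460→63100165695775560, (24,12):1672162773483930·12+4864251308951100→24930204590758260
@25  (25,10):108254081784931500·10+120622574326072500→1203163392175387500, (25,11):63100165695775560·11+108254081784931500→802355904438462660, (25,12):24930204590758260·12+63100165695775560→362262620784874680
Read S(25,10) = 1203163392175387500, S(25,11) = 802355904438462660, S(25,12) = 362262620784874680.

1203163392175387500, 802355904438462660, 362262620784874680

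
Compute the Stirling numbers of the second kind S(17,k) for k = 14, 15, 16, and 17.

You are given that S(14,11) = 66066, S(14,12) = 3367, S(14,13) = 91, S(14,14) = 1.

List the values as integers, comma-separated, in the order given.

r15: T_15,12=12×3367+66066=106470; T_15,13=13×91+3367=4550; T_15,14=14×1+91=105; T_15,15=15×0+1=1
r16: T_16,13=13×4550+106470=165620; T_16,14=14×105+4550=6020; T_16,15=15×1+105=120; T_16,16=16×0+1=1
r17: T_17,14=14×6020+165620=249900; T_17,15=15×120+6020=7820; T_17,16=16×1+120=136; T_17,17=17×0+1=1
Read S(17,14) = 249900, S(17,15) = 7820, S(17,16) = 136, S(17,17) = 1.

249900, 7820, 136, 1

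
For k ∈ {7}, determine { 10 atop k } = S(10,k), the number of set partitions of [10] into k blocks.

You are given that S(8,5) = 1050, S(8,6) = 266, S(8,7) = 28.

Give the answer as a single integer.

5880

i=9: T(9,6)=1050+6·266=2646 | T(9,7)=266+7·28=462
i=10: T(10,7)=2646+7·462=5880
Read S(10,7) = 5880.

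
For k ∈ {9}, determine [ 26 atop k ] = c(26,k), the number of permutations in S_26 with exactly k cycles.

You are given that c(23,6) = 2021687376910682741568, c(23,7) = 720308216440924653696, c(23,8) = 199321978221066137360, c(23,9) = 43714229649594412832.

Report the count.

r24: T_24,7=23×720308216440924653696+2021687376910682741568=18588776355051949776576; T_24,8=23×199321978221066137360+720308216440924653696=5304713715525445812976; T_24,9=23×43714229649594412832+199321978221066137360=1204749260161737632496
r25: T_25,8=24×5304713715525445812976+18588776355051949776576=145901905527662649288000; T_25,9=24×1204749260161737632496+5304713715525445812976=34218695959407148992880
r26: T_26,9=25×34218695959407148992880+145901905527662649288000=1001369304512841374110000
Read c(26,9) = 1001369304512841374110000.

1001369304512841374110000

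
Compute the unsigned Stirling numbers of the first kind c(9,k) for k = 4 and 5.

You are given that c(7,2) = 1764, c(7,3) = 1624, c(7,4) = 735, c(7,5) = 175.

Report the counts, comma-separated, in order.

67284, 22449

row 8: T[8][3]=7·1624+1764=13132  T[8][4]=7·735+1624=6769  T[8][5]=7·175+735=1960
row 9: T[9][4]=8·6769+13132=67284  T[9][5]=8·1960+6769=22449
Read c(9,4) = 67284, c(9,5) = 22449.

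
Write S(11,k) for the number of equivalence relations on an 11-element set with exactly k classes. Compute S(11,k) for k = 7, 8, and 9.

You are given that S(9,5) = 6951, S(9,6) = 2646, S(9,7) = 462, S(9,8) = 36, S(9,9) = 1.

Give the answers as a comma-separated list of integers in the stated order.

i=10: T(10,6)=6951+6·2646=22827 | T(10,7)=2646+7·462=5880 | T(10,8)=462+8·36=750 | T(10,9)=36+9·1=45
i=11: T(11,7)=22827+7·5880=63987 | T(11,8)=5880+8·750=11880 | T(11,9)=750+9·45=1155
Read S(11,7) = 63987, S(11,8) = 11880, S(11,9) = 1155.

63987, 11880, 1155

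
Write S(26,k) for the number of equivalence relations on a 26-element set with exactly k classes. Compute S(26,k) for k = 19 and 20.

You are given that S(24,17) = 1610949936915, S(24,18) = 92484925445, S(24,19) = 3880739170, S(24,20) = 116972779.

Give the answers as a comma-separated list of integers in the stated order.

6433839018750, 290622864675

@25  (25,18):92484925445·18+1610949936915→3275678594925, (25,19):3880739170·19+92484925445→166218969675, (25,20):116972779·20+3880739170→6220194750
@26  (26,19):166218969675·19+3275678594925→6433839018750, (26,20):6220194750·20+166218969675→290622864675
Read S(26,19) = 6433839018750, S(26,20) = 290622864675.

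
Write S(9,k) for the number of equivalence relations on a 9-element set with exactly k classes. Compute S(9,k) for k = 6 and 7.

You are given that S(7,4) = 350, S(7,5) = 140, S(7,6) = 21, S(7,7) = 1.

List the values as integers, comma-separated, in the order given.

i=8: T(8,5)=350+5·140=1050 | T(8,6)=140+6·21=266 | T(8,7)=21+7·1=28
i=9: T(9,6)=1050+6·266=2646 | T(9,7)=266+7·28=462
Read S(9,6) = 2646, S(9,7) = 462.

2646, 462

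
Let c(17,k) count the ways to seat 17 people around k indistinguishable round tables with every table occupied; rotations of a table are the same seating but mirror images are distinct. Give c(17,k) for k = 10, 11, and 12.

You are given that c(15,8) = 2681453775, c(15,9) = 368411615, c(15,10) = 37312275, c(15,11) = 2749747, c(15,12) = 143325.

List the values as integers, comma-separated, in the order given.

23057159840, 2185031420, 156952432

row 16: T[16][9]=15·368411615+2681453775=8207628000  T[16][10]=15·37312275+368411615=928095740  T[16][11]=15·2749747+37312275=78558480  T[16][12]=15·143325+2749747=4899622
row 17: T[17][10]=16·928095740+8207628000=23057159840  T[17][11]=16·78558480+928095740=2185031420  T[17][12]=16·4899622+78558480=156952432
Read c(17,10) = 23057159840, c(17,11) = 2185031420, c(17,12) = 156952432.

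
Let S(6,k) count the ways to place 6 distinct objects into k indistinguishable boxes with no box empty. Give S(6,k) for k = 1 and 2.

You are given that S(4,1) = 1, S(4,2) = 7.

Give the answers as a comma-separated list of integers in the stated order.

1, 31

[5] T[5,1]:1*1+0=1 · T[5,2]:2*7+1=15
[6] T[6,1]:1*1+0=1 · T[6,2]:2*15+1=31
Read S(6,1) = 1, S(6,2) = 31.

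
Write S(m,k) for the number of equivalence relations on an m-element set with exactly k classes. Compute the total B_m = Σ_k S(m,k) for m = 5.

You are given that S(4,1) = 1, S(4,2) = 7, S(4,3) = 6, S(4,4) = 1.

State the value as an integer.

52

r5: T_5,1=1×1+0=1; T_5,2=2×7+1=15; T_5,3=3×6+7=25; T_5,4=4×1+6=10; T_5,5=5×0+1=1
B_5 = ΣS(5,k) = 1+15+25+10+1 = 52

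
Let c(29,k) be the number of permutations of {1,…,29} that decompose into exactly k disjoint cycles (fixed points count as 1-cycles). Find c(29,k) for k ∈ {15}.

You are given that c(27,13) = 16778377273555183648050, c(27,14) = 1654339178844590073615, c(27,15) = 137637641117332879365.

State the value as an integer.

[28] T[28,14]:27*1654339178844590073615+16778377273555183648050=61445535102359115635655 · T[28,15]:27*137637641117332879365+1654339178844590073615=5370555489012577816470
[29] T[29,15]:28*5370555489012577816470+61445535102359115635655=211821088794711294496815
Read c(29,15) = 211821088794711294496815.

211821088794711294496815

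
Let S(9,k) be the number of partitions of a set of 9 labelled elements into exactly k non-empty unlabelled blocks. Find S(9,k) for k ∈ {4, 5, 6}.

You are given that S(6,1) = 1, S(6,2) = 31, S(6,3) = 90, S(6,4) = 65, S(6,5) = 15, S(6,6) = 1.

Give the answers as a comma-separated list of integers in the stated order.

7770, 6951, 2646

row 7: T[7][2]=2·31+1=63  T[7][3]=3·90+31=301  T[7][4]=4·65+90=350  T[7][5]=5·15+65=140  T[7][6]=6·1+15=21
row 8: T[8][3]=3·301+63=966  T[8][4]=4·350+301=1701  T[8][5]=5·140+350=1050  T[8][6]=6·21+140=266
row 9: T[9][4]=4·1701+966=7770  T[9][5]=5·1050+1701=6951  T[9][6]=6·266+1050=2646
Read S(9,4) = 7770, S(9,5) = 6951, S(9,6) = 2646.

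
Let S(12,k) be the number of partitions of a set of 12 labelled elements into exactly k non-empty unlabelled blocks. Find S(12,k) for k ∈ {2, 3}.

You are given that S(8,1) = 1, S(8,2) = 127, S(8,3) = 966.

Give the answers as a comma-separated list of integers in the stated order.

@9  (9,1):1·1+0→1, (9,2):127·2+1→255, (9,3):966·3+127→3025
@10  (10,1):1·1+0→1, (10,2):255·2+1→511, (10,3):3025·3+255→9330
@11  (11,1):1·1+0→1, (11,2):511·2+1→1023, (11,3):9330·3+511→28501
@12  (12,2):1023·2+1→2047, (12,3):28501·3+1023→86526
Read S(12,2) = 2047, S(12,3) = 86526.

2047, 86526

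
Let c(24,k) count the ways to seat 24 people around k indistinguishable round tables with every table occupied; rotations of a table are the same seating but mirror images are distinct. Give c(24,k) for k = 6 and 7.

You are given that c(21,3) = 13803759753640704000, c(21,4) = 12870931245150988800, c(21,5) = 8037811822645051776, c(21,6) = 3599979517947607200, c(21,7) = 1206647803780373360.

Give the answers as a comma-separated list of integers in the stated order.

50779532534302850198976, 18588776355051949776576

row 22: T[22][4]=21·12870931245150988800+13803759753640704000=284093315901811468800  T[22][5]=21·8037811822645051776+12870931245150988800=181664979520697076096  T[22][6]=21·3599979517947607200+8037811822645051776=83637381699544802976  T[22][7]=21·1206647803780373360+3599979517947607200=28939583397335447760
row 23: T[23][5]=22·181664979520697076096+284093315901811468800=4280722865357147142912  T[23][6]=22·83637381699544802976+181664979520697076096=2021687376910682741568  T[23][7]=22·28939583397335447760+83637381699544802976=720308216440924653696
row 24: T[24][6]=23·2021687376910682741568+4280722865357147142912=50779532534302850198976  T[24][7]=23·720308216440924653696+2021687376910682741568=18588776355051949776576
Read c(24,6) = 50779532534302850198976, c(24,7) = 18588776355051949776576.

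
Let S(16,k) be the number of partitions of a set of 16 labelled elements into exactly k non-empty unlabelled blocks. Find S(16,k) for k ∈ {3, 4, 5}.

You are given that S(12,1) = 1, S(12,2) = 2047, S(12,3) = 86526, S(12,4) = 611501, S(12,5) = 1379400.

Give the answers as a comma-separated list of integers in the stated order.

r13: T_13,1=1×1+0=1; T_13,2=2×2047+1=4095; T_13,3=3×86526+2047=261625; T_13,4=4×611501+86526=2532530; T_13,5=5×1379400+611501=7508501
r14: T_14,1=1×1+0=1; T_14,2=2×4095+1=8191; T_14,3=3×261625+4095=788970; T_14,4=4×2532530+261625=10391745; T_14,5=5×7508501+2532530=40075035
r15: T_15,2=2×8191+1=16383; T_15,3=3×788970+8191=2375101; T_15,4=4×10391745+788970=42355950; T_15,5=5×40075035+10391745=210766920
r16: T_16,3=3×2375101+16383=7141686; T_16,4=4×42355950+2375101=171798901; T_16,5=5×210766920+42355950=1096190550
Read S(16,3) = 7141686, S(16,4) = 171798901, S(16,5) = 1096190550.

7141686, 171798901, 1096190550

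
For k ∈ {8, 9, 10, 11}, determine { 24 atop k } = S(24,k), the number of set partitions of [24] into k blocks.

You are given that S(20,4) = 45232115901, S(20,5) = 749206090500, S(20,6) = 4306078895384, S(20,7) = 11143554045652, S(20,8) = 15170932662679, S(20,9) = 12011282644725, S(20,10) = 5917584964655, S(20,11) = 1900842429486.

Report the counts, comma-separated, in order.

82318282158320505, 120622574326072500, 108254081784931500, 63100165695775560

[21] T[21,5]:5*749206090500+45232115901=3791262568401 · T[21,6]:6*4306078895384+749206090500=26585679462804 · T[21,7]:7*11143554045652+4306078895384=82310957214948 · T[21,8]:8*15170932662679+11143554045652=132511015347084 · T[21,9]:9*12011282644725+15170932662679=123272476465204 · T[21,10]:10*5917584964655+12011282644725=71187132291275 · T[21,11]:11*1900842429486+5917584964655=26826851689001
[22] T[22,6]:6*26585679462804+3791262568401=163305339345225 · T[22,7]:7*82310957214948+26585679462804=602762379967440 · T[22,8]:8*132511015347084+82310957214948=1142399079991620 · T[22,9]:9*123272476465204+132511015347084=1241963303533920 · T[22,10]:10*71187132291275+123272476465204=835143799377954 · T[22,11]:11*26826851689001+71187132291275=366282500870286
[23] T[23,7]:7*602762379967440+163305339345225=4382641999117305 · T[23,8]:8*1142399079991620+602762379967440=9741955019900400 · T[23,9]:9*1241963303533920+1142399079991620=12320068811796900 · T[23,10]:10*835143799377954+1241963303533920=9593401297313460 · T[23,11]:11*366282500870286+835143799377954=4864251308951100
[24] T[24,8]:8*9741955019900400+4382641999117305=82318282158320505 · T[24,9]:9*12320068811796900+9741955019900400=120622574326072500 · T[24,10]:10*9593401297313460+12320068811796900=108254081784931500 · T[24,11]:11*4864251308951100+9593401297313460=63100165695775560
Read S(24,8) = 82318282158320505, S(24,9) = 120622574326072500, S(24,10) = 108254081784931500, S(24,11) = 63100165695775560.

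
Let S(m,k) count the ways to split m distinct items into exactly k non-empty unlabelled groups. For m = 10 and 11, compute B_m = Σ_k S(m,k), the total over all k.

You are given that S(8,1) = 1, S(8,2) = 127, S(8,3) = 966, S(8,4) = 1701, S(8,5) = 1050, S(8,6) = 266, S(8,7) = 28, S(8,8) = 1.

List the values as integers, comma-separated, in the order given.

i=9: T(9,1)=0+1·1=1 | T(9,2)=1+2·127=255 | T(9,3)=127+3·966=3025 | T(9,4)=966+4·1701=7770 | T(9,5)=1701+5·1050=6951 | T(9,6)=1050+6·266=2646 | T(9,7)=266+7·28=462 | T(9,8)=28+8·1=36 | T(9,9)=1+9·0=1
i=10: T(10,1)=0+1·1=1 | T(10,2)=1+2·255=511 | T(10,3)=255+3·3025=9330 | T(10,4)=3025+4·7770=34105 | T(10,5)=7770+5·6951=42525 | T(10,6)=6951+6·2646=22827 | T(10,7)=2646+7·462=5880 | T(10,8)=462+8·36=750 | T(10,9)=36+9·1=45 | T(10,10)=1+10·0=1
i=11: T(11,1)=0+1·1=1 | T(11,2)=1+2·511=1023 | T(11,3)=511+3·9330=28501 | T(11,4)=9330+4·34105=145750 | T(11,5)=34105+5·42525=246730 | T(11,6)=42525+6·22827=179487 | T(11,7)=22827+7·5880=63987 | T(11,8)=5880+8·750=11880 | T(11,9)=750+9·45=1155 | T(11,10)=45+10·1=55 | T(11,11)=1+11·0=1
B_10 = ΣS(10,k) = 1+511+9330+34105+42525+22827+5880+750+45+1 = 115975
B_11 = ΣS(11,k) = 1+1023+28501+145750+246730+179487+63987+11880+1155+55+1 = 678570

115975, 678570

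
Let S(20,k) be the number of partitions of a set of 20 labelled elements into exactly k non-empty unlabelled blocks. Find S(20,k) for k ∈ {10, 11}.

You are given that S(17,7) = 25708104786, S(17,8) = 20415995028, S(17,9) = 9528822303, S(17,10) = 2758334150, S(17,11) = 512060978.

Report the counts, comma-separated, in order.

row 18: T[18][8]=8·20415995028+25708104786=189036065010  T[18][9]=9·9528822303+20415995028=106175395755  T[18][10]=10·2758334150+9528822303=37112163803  T[18][11]=11·512060978+2758334150=8391004908
row 19: T[19][9]=9·106175395755+189036065010=1144614626805  T[19][10]=10·37112163803+106175395755=477297033785  T[19][11]=11·8391004908+37112163803=129413217791
row 20: T[20][10]=10·477297033785+1144614626805=5917584964655  T[20][11]=11·129413217791+477297033785=1900842429486
Read S(20,10) = 5917584964655, S(20,11) = 1900842429486.

5917584964655, 1900842429486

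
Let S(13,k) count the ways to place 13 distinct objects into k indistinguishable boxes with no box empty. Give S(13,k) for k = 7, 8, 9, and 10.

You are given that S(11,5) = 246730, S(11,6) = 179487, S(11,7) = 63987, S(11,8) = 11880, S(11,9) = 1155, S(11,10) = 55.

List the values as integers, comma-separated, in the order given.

5715424, 1899612, 359502, 39325

i=12: T(12,6)=246730+6·179487=1323652 | T(12,7)=179487+7·63987=627396 | T(12,8)=63987+8·11880=159027 | T(12,9)=11880+9·1155=22275 | T(12,10)=1155+10·55=1705
i=13: T(13,7)=1323652+7·627396=5715424 | T(13,8)=627396+8·159027=1899612 | T(13,9)=159027+9·22275=359502 | T(13,10)=22275+10·1705=39325
Read S(13,7) = 5715424, S(13,8) = 1899612, S(13,9) = 359502, S(13,10) = 39325.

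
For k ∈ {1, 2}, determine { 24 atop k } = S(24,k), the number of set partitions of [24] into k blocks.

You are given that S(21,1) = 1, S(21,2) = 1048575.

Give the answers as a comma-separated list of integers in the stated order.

1, 8388607

row 22: T[22][1]=1·1+0=1  T[22][2]=2·1048575+1=2097151
row 23: T[23][1]=1·1+0=1  T[23][2]=2·2097151+1=4194303
row 24: T[24][1]=1·1+0=1  T[24][2]=2·4194303+1=8388607
Read S(24,1) = 1, S(24,2) = 8388607.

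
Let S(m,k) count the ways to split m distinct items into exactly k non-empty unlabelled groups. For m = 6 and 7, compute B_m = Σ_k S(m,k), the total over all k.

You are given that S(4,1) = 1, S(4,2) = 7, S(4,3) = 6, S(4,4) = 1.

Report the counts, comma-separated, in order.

row 5: T[5][1]=1·1+0=1  T[5][2]=2·7+1=15  T[5][3]=3·6+7=25  T[5][4]=4·1+6=10  T[5][5]=5·0+1=1
row 6: T[6][1]=1·1+0=1  T[6][2]=2·15+1=31  T[6][3]=3·25+15=90  T[6][4]=4·10+25=65  T[6][5]=5·1+10=15  T[6][6]=6·0+1=1
row 7: T[7][1]=1·1+0=1  T[7][2]=2·31+1=63  T[7][3]=3·90+31=301  T[7][4]=4·65+90=350  T[7][5]=5·15+65=140  T[7][6]=6·1+15=21  T[7][7]=7·0+1=1
B_6 = ΣS(6,k) = 1+31+90+65+15+1 = 203
B_7 = ΣS(7,k) = 1+63+301+350+140+21+1 = 877

203, 877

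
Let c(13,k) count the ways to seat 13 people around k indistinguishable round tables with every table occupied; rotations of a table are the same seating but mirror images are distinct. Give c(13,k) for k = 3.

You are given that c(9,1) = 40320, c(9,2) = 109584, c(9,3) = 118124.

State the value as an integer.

1931559552

i=10: T(10,1)=0+9·40320=362880 | T(10,2)=40320+9·109584=1026576 | T(10,3)=109584+9·118124=1172700
i=11: T(11,1)=0+10·362880=3628800 | T(11,2)=362880+10·1026576=10628640 | T(11,3)=1026576+10·1172700=12753576
i=12: T(12,2)=3628800+11·10628640=120543840 | T(12,3)=10628640+11·12753576=150917976
i=13: T(13,3)=120543840+12·150917976=1931559552
Read c(13,3) = 1931559552.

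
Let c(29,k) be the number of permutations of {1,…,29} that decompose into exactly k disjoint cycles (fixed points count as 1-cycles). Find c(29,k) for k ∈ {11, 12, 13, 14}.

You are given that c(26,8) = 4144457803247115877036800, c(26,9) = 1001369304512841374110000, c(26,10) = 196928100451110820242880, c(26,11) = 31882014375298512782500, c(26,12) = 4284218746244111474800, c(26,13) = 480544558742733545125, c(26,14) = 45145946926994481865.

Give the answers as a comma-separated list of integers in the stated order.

@27  (27,9):1001369304512841374110000·26+4144457803247115877036800→30180059720580991603896800, (27,10):196928100451110820242880·26+1001369304512841374110000→6121499916241722700424880, (27,11):31882014375298512782500·26+196928100451110820242880→1025860474208872152587880, (27,12):4284218746244111474800·26+31882014375298512782500→143271701777645411127300, (27,13):480544558742733545125·26+4284218746244111474800→16778377273555183648050, (27,14):45145946926994481865·26+480544558742733545125→1654339178844590073615
@28  (28,10):6121499916241722700424880·27+30180059720580991603896800→195460557459107504515368560, (28,11):1025860474208872152587880·27+6121499916241722700424880→33819732719881270820297640, (28,12):143271701777645411127300·27+1025860474208872152587880→4894196422205298253024980, (28,13):16778377273555183648050·27+143271701777645411127300→596287888163635369624650, (28,14):1654339178844590073615·27+16778377273555183648050→61445535102359115635655
@29  (29,11):33819732719881270820297640·28+195460557459107504515368560→1142413073615783087483702480, (29,12):4894196422205298253024980·28+33819732719881270820297640→170857232541629621904997080, (29,13):596287888163635369624650·28+4894196422205298253024980→21590257290787088602515180, (29,14):61445535102359115635655·28+596287888163635369624650→2316762871029690607422990
Read c(29,11) = 1142413073615783087483702480, c(29,12) = 170857232541629621904997080, c(29,13) = 21590257290787088602515180, c(29,14) = 2316762871029690607422990.

1142413073615783087483702480, 170857232541629621904997080, 21590257290787088602515180, 2316762871029690607422990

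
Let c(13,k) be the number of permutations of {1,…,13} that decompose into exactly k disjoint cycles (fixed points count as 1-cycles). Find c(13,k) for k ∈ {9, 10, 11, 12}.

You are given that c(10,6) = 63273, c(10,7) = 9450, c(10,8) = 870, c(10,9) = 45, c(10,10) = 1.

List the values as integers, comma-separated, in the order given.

[11] T[11,7]:10*9450+63273=157773 · T[11,8]:10*870+9450=18150 · T[11,9]:10*45+870=1320 · T[11,10]:10*1+45=55 · T[11,11]:10*0+1=1
[12] T[12,8]:11*18150+157773=357423 · T[12,9]:11*1320+18150=32670 · T[12,10]:11*55+1320=1925 · T[12,11]:11*1+55=66 · T[12,12]:11*0+1=1
[13] T[13,9]:12*32670+357423=749463 · T[13,10]:12*1925+32670=55770 · T[13,11]:12*66+1925=2717 · T[13,12]:12*1+66=78
Read c(13,9) = 749463, c(13,10) = 55770, c(13,11) = 2717, c(13,12) = 78.

749463, 55770, 2717, 78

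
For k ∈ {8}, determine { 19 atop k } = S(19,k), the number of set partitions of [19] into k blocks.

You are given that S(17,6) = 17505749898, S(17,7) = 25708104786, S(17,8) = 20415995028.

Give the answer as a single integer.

@18  (18,7):25708104786·7+17505749898→197462483400, (18,8):20415995028·8+25708104786→189036065010
@19  (19,8):189036065010·8+197462483400→1709751003480
Read S(19,8) = 1709751003480.

1709751003480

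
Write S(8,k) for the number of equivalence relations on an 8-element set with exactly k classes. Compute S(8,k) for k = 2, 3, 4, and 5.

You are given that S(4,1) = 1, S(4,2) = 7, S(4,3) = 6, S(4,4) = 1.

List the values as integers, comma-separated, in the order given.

row 5: T[5][1]=1·1+0=1  T[5][2]=2·7+1=15  T[5][3]=3·6+7=25  T[5][4]=4·1+6=10  T[5][5]=5·0+1=1
row 6: T[6][1]=1·1+0=1  T[6][2]=2·15+1=31  T[6][3]=3·25+15=90  T[6][4]=4·10+25=65  T[6][5]=5·1+10=15
row 7: T[7][1]=1·1+0=1  T[7][2]=2·31+1=63  T[7][3]=3·90+31=301  T[7][4]=4·65+90=350  T[7][5]=5·15+65=140
row 8: T[8][2]=2·63+1=127  T[8][3]=3·301+63=966  T[8][4]=4·350+301=1701  T[8][5]=5·140+350=1050
Read S(8,2) = 127, S(8,3) = 966, S(8,4) = 1701, S(8,5) = 1050.

127, 966, 1701, 1050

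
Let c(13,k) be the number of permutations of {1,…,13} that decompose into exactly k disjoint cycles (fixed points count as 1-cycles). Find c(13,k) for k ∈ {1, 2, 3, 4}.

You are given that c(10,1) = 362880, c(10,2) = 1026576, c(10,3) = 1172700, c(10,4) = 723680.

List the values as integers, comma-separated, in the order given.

479001600, 1486442880, 1931559552, 1414014888

[11] T[11,1]:10*362880+0=3628800 · T[11,2]:10*1026576+362880=10628640 · T[11,3]:10*1172700+1026576=12753576 · T[11,4]:10*723680+1172700=8409500
[12] T[12,1]:11*3628800+0=39916800 · T[12,2]:11*10628640+3628800=120543840 · T[12,3]:11*12753576+10628640=150917976 · T[12,4]:11*8409500+12753576=105258076
[13] T[13,1]:12*39916800+0=479001600 · T[13,2]:12*120543840+39916800=1486442880 · T[13,3]:12*150917976+120543840=1931559552 · T[13,4]:12*105258076+150917976=1414014888
Read c(13,1) = 479001600, c(13,2) = 1486442880, c(13,3) = 1931559552, c(13,4) = 1414014888.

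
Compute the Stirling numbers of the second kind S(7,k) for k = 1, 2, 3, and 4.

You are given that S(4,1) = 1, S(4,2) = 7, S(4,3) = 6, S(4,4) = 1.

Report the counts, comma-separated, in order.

1, 63, 301, 350

i=5: T(5,1)=0+1·1=1 | T(5,2)=1+2·7=15 | T(5,3)=7+3·6=25 | T(5,4)=6+4·1=10
i=6: T(6,1)=0+1·1=1 | T(6,2)=1+2·15=31 | T(6,3)=15+3·25=90 | T(6,4)=25+4·10=65
i=7: T(7,1)=0+1·1=1 | T(7,2)=1+2·31=63 | T(7,3)=31+3·90=301 | T(7,4)=90+4·65=350
Read S(7,1) = 1, S(7,2) = 63, S(7,3) = 301, S(7,4) = 350.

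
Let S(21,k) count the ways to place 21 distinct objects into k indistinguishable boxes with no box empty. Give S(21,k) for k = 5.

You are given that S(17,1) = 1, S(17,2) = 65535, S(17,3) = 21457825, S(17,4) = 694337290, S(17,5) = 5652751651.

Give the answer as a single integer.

3791262568401

r18: T_18,2=2×65535+1=131071; T_18,3=3×21457825+65535=64439010; T_18,4=4×694337290+21457825=2798806985; T_18,5=5×5652751651+694337290=28958095545
r19: T_19,3=3×64439010+131071=193448101; T_19,4=4×2798806985+64439010=11259666950; T_19,5=5×28958095545+2798806985=147589284710
r20: T_20,4=4×11259666950+193448101=45232115901; T_20,5=5×147589284710+11259666950=749206090500
r21: T_21,5=5×749206090500+45232115901=3791262568401
Read S(21,5) = 3791262568401.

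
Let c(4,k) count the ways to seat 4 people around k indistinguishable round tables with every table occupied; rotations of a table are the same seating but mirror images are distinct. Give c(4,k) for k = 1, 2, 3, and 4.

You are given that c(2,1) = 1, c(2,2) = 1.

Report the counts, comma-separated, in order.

[3] T[3,1]:2*1+0=2 · T[3,2]:2*1+1=3 · T[3,3]:2*0+1=1
[4] T[4,1]:3*2+0=6 · T[4,2]:3*3+2=11 · T[4,3]:3*1+3=6 · T[4,4]:3*0+1=1
Read c(4,1) = 6, c(4,2) = 11, c(4,3) = 6, c(4,4) = 1.

6, 11, 6, 1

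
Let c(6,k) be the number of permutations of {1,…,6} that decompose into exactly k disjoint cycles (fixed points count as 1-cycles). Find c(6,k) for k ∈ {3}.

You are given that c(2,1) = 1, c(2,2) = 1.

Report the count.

row 3: T[3][1]=2·1+0=2  T[3][2]=2·1+1=3  T[3][3]=2·0+1=1
row 4: T[4][1]=3·2+0=6  T[4][2]=3·3+2=11  T[4][3]=3·1+3=6
row 5: T[5][2]=4·11+6=50  T[5][3]=4·6+11=35
row 6: T[6][3]=5·35+50=225
Read c(6,3) = 225.

225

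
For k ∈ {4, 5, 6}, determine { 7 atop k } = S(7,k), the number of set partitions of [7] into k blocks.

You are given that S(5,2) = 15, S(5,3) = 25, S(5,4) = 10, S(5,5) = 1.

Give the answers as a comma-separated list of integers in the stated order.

[6] T[6,3]:3*25+15=90 · T[6,4]:4*10+25=65 · T[6,5]:5*1+10=15 · T[6,6]:6*0+1=1
[7] T[7,4]:4*65+90=350 · T[7,5]:5*15+65=140 · T[7,6]:6*1+15=21
Read S(7,4) = 350, S(7,5) = 140, S(7,6) = 21.

350, 140, 21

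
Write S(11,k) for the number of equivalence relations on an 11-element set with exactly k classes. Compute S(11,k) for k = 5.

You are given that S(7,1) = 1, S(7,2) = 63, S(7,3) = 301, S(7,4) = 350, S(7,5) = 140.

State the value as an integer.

246730

i=8: T(8,2)=1+2·63=127 | T(8,3)=63+3·301=966 | T(8,4)=301+4·350=1701 | T(8,5)=350+5·140=1050
i=9: T(9,3)=127+3·966=3025 | T(9,4)=966+4·1701=7770 | T(9,5)=1701+5·1050=6951
i=10: T(10,4)=3025+4·7770=34105 | T(10,5)=7770+5·6951=42525
i=11: T(11,5)=34105+5·42525=246730
Read S(11,5) = 246730.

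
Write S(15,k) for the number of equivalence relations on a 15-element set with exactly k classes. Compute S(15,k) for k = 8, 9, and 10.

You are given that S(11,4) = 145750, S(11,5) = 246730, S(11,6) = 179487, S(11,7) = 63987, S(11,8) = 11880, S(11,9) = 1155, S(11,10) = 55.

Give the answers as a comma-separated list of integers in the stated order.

216627840, 67128490, 12662650

i=12: T(12,5)=145750+5·246730=1379400 | T(12,6)=246730+6·179487=1323652 | T(12,7)=179487+7·63987=627396 | T(12,8)=63987+8·11880=159027 | T(12,9)=11880+9·1155=22275 | T(12,10)=1155+10·55=1705
i=13: T(13,6)=1379400+6·1323652=9321312 | T(13,7)=1323652+7·627396=5715424 | T(13,8)=627396+8·159027=1899612 | T(13,9)=159027+9·22275=359502 | T(13,10)=22275+10·1705=39325
i=14: T(14,7)=9321312+7·5715424=49329280 | T(14,8)=5715424+8·1899612=20912320 | T(14,9)=1899612+9·359502=5135130 | T(14,10)=359502+10·39325=752752
i=15: T(15,8)=49329280+8·20912320=216627840 | T(15,9)=20912320+9·5135130=67128490 | T(15,10)=5135130+10·752752=12662650
Read S(15,8) = 216627840, S(15,9) = 67128490, S(15,10) = 12662650.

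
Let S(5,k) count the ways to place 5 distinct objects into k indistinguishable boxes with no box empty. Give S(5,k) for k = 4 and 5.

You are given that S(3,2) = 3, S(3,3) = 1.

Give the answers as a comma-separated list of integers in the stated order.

row 4: T[4][3]=3·1+3=6  T[4][4]=4·0+1=1
row 5: T[5][4]=4·1+6=10  T[5][5]=5·0+1=1
Read S(5,4) = 10, S(5,5) = 1.

10, 1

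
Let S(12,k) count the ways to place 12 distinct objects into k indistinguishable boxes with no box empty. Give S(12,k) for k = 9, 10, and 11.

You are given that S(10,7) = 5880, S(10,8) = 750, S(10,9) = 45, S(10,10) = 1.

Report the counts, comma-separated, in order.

r11: T_11,8=8×750+5880=11880; T_11,9=9×45+750=1155; T_11,10=10×1+45=55; T_11,11=11×0+1=1
r12: T_12,9=9×1155+11880=22275; T_12,10=10×55+1155=1705; T_12,11=11×1+55=66
Read S(12,9) = 22275, S(12,10) = 1705, S(12,11) = 66.

22275, 1705, 66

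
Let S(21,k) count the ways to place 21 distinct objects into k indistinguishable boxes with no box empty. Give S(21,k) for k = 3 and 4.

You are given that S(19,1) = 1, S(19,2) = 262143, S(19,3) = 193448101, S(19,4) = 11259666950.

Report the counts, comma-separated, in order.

1742343625, 181509070050

row 20: T[20][2]=2·262143+1=524287  T[20][3]=3·193448101+262143=580606446  T[20][4]=4·11259666950+193448101=45232115901
row 21: T[21][3]=3·580606446+524287=1742343625  T[21][4]=4·45232115901+580606446=181509070050
Read S(21,3) = 1742343625, S(21,4) = 181509070050.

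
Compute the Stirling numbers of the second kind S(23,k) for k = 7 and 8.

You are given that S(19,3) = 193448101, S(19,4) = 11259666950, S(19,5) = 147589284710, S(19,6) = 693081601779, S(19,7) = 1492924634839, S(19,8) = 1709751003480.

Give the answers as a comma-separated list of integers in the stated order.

4382641999117305, 9741955019900400

i=20: T(20,4)=193448101+4·11259666950=45232115901 | T(20,5)=11259666950+5·147589284710=749206090500 | T(20,6)=147589284710+6·693081601779=4306078895384 | T(20,7)=693081601779+7·1492924634839=11143554045652 | T(20,8)=1492924634839+8·1709751003480=15170932662679
i=21: T(21,5)=45232115901+5·749206090500=3791262568401 | T(21,6)=749206090500+6·4306078895384=26585679462804 | T(21,7)=4306078895384+7·11143554045652=82310957214948 | T(21,8)=11143554045652+8·15170932662679=132511015347084
i=22: T(22,6)=3791262568401+6·26585679462804=163305339345225 | T(22,7)=26585679462804+7·82310957214948=602762379967440 | T(22,8)=82310957214948+8·132511015347084=1142399079991620
i=23: T(23,7)=163305339345225+7·602762379967440=4382641999117305 | T(23,8)=602762379967440+8·1142399079991620=9741955019900400
Read S(23,7) = 4382641999117305, S(23,8) = 9741955019900400.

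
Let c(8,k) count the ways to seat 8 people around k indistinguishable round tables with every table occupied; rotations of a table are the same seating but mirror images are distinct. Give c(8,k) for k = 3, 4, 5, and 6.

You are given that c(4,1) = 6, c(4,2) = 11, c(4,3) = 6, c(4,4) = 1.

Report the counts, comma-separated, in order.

i=5: T(5,1)=0+4·6=24 | T(5,2)=6+4·11=50 | T(5,3)=11+4·6=35 | T(5,4)=6+4·1=10 | T(5,5)=1+4·0=1
i=6: T(6,1)=0+5·24=120 | T(6,2)=24+5·50=274 | T(6,3)=50+5·35=225 | T(6,4)=35+5·10=85 | T(6,5)=10+5·1=15 | T(6,6)=1+5·0=1
i=7: T(7,2)=120+6·274=1764 | T(7,3)=274+6·225=1624 | T(7,4)=225+6·85=735 | T(7,5)=85+6·15=175 | T(7,6)=15+6·1=21
i=8: T(8,3)=1764+7·1624=13132 | T(8,4)=1624+7·735=6769 | T(8,5)=735+7·175=1960 | T(8,6)=175+7·21=322
Read c(8,3) = 13132, c(8,4) = 6769, c(8,5) = 1960, c(8,6) = 322.

13132, 6769, 1960, 322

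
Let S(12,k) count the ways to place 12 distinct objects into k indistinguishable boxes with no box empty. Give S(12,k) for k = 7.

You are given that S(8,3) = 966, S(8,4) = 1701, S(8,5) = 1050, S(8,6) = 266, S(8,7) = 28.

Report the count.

i=9: T(9,4)=966+4·1701=7770 | T(9,5)=1701+5·1050=6951 | T(9,6)=1050+6·266=2646 | T(9,7)=266+7·28=462
i=10: T(10,5)=7770+5·6951=42525 | T(10,6)=6951+6·2646=22827 | T(10,7)=2646+7·462=5880
i=11: T(11,6)=42525+6·22827=179487 | T(11,7)=22827+7·5880=63987
i=12: T(12,7)=179487+7·63987=627396
Read S(12,7) = 627396.

627396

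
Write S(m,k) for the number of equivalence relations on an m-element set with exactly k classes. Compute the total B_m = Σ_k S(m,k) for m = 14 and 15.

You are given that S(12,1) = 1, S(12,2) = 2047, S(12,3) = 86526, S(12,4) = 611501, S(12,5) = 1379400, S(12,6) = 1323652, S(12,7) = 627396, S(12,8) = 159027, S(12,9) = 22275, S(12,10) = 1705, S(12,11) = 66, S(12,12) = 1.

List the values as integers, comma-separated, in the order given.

r13: T_13,1=1×1+0=1; T_13,2=2×2047+1=4095; T_13,3=3×86526+2047=261625; T_13,4=4×611501+86526=2532530; T_13,5=5×1379400+611501=7508501; T_13,6=6×1323652+1379400=9321312; T_13,7=7×627396+1323652=5715424; T_13,8=8×159027+627396=1899612; T_13,9=9×22275+159027=359502; T_13,10=10×1705+22275=39325; T_13,11=11×66+1705=2431; T_13,12=12×1+66=78; T_13,13=13×0+1=1
r14: T_14,1=1×1+0=1; T_14,2=2×4095+1=8191; T_14,3=3×261625+4095=788970; T_14,4=4×2532530+261625=10391745; T_14,5=5×7508501+2532530=40075035; T_14,6=6×9321312+7508501=63436373; T_14,7=7×5715424+9321312=49329280; T_14,8=8×1899612+5715424=20912320; T_14,9=9×359502+1899612=5135130; T_14,10=10×39325+359502=752752; T_14,11=11×2431+39325=66066; T_14,12=12×78+2431=3367; T_14,13=13×1+78=91; T_14,14=14×0+1=1
r15: T_15,1=1×1+0=1; T_15,2=2×8191+1=16383; T_15,3=3×788970+8191=2375101; T_15,4=4×10391745+788970=42355950; T_15,5=5×40075035+10391745=210766920; T_15,6=6×63436373+40075035=420693273; T_15,7=7×49329280+63436373=408741333; T_15,8=8×20912320+49329280=216627840; T_15,9=9×5135130+20912320=67128490; T_15,10=10×752752+5135130=12662650; T_15,11=11×66066+752752=1479478; T_15,12=12×3367+66066=106470; T_15,13=13×91+3367=4550; T_15,14=14×1+91=105; T_15,15=15×0+1=1
B_14 = ΣS(14,k) = 1+8191+788970+10391745+40075035+63436373+49329280+20912320+5135130+752752+66066+3367+91+1 = 190899322
B_15 = ΣS(15,k) = 1+16383+2375101+42355950+210766920+420693273+408741333+216627840+67128490+12662650+1479478+106470+4550+105+1 = 1382958545

190899322, 1382958545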